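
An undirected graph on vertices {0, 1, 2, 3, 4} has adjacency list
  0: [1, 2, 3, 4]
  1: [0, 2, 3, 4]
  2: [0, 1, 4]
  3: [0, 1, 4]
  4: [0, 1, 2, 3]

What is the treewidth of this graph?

3

A width-3 tree decomposition is:
Bags: B1 = {0, 1, 3, 4}  B2 = {0, 1, 2, 4}
Tree: B1–B2
The largest bag has 4 vertices, giving width 3; this decomposition certifies tw(G) ≤ 3. Conversely, {0, 1, 2, 4} is a clique of size 4, and the vertices of any clique must share a bag in every tree decomposition; so some bag has ≥ 4 vertices and tw(G) ≥ 3. Combining the bounds, tw(G) = 3.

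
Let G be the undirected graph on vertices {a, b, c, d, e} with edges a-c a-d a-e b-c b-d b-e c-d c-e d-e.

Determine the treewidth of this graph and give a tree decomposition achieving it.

Every bag has size at most 4, so the width is 4 − 1 = 3 and tw(G) ≤ 3. For the lower bound, the 4 vertices {a, c, d, e} are pairwise adjacent, and any tree decomposition puts a clique entirely inside one bag — forcing width ≥ 3. Combining the bounds, tw(G) = 3.

Treewidth 3.
Bags: B1 = {a, c, d, e}  B2 = {b, c, d, e}
Tree: B1–B2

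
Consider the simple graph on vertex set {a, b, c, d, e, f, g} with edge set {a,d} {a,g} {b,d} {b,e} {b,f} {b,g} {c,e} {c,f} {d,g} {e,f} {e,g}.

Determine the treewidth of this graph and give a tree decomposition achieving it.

The largest bag has 3 vertices, giving width 2; this decomposition certifies tw(G) ≤ 2. Conversely, {a, d, g} is a clique of size 3, and the vertices of any clique must share a bag in every tree decomposition; so some bag has ≥ 3 vertices and tw(G) ≥ 2. The upper and lower bounds meet at 2, so that is the treewidth.

Treewidth 2.
One optimal decomposition is:
Bags: B1 = {b, e, f}  B2 = {b, e, g}  B3 = {b, d, g}  B4 = {c, e, f}  B5 = {a, d, g}
Tree: B1–B2, B2–B3, B1–B4, B3–B5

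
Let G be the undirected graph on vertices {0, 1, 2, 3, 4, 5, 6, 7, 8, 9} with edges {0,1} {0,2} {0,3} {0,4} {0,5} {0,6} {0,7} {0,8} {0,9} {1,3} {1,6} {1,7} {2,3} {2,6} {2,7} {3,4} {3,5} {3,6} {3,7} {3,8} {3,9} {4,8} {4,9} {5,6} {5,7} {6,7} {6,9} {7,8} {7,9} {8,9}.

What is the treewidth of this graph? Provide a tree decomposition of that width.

Treewidth 4.
Bags: B1 = {0, 3, 6, 7, 9}  B2 = {0, 3, 5, 6, 7}  B3 = {0, 2, 3, 6, 7}  B4 = {0, 1, 3, 6, 7}  B5 = {0, 3, 7, 8, 9}  B6 = {0, 3, 4, 8, 9}
Tree: B1–B2, B2–B3, B1–B4, B1–B5, B5–B6

Every bag has size at most 5, so the width is 5 − 1 = 4 and tw(G) ≤ 4. On the other hand G contains the 5-clique {0, 3, 4, 8, 9}. A clique must lie in a single bag of any decomposition, so no decomposition can have width below 4. The upper and lower bounds meet at 4, so that is the treewidth.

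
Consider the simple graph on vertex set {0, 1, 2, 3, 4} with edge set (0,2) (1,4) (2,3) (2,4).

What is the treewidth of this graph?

1

A width-1 tree decomposition is:
Bags: B1 = {1, 4}  B2 = {2, 4}  B3 = {0, 2}  B4 = {2, 3}
Tree: B1–B2, B2–B3, B2–B4
Each bag holds 2 vertices, so the decomposition has width 1, which upper-bounds the treewidth. Any graph with an edge has treewidth ≥ 1, and G has the edge 1–4. Combining the bounds, tw(G) = 1.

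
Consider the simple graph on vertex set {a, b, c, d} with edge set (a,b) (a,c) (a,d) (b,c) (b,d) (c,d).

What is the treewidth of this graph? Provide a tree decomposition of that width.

Treewidth 3.
One optimal decomposition is:
Bags: B1 = {a, b, c, d}
Tree: (single bag)

With just one bag of size 4, the width is 4 − 1 = 3, so tw(G) ≤ 3. For the lower bound, the 4 vertices {a, b, c, d} are pairwise adjacent, and any tree decomposition puts a clique entirely inside one bag — forcing width ≥ 3. Combining the bounds, tw(G) = 3.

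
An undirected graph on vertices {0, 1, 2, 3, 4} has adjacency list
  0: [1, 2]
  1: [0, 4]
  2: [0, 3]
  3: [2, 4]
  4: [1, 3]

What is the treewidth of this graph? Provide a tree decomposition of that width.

The largest bag has 3 vertices, giving width 2; this decomposition certifies tw(G) ≤ 2. For the lower bound, G contains the cycle 0–1–4–3–2–0, so G is not a forest; only forests have treewidth ≤ 1, hence tw(G) ≥ 2. Hence tw(G) = 2 exactly.

Treewidth 2.
One such decomposition:
Bags: B1 = {0, 1, 4}  B2 = {0, 3, 4}  B3 = {0, 2, 3}
Tree: B1–B2, B2–B3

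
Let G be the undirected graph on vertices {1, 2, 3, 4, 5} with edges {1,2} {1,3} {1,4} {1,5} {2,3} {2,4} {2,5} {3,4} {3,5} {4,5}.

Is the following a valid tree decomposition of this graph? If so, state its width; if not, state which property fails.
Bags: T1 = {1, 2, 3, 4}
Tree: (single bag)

No — vertex 5 appears in no bag.

A tree decomposition must satisfy three properties: every vertex lies in some bag; for every edge, both endpoints lie together in some bag; and for every vertex, the bags containing it form a connected subtree. Here vertex 5 appears in no bag, so the decomposition is invalid.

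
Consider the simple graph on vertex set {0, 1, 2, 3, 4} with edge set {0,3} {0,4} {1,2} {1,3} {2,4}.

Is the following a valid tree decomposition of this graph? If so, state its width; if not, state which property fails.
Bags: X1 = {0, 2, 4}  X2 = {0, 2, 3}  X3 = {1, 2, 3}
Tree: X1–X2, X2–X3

Checking the three conditions: (i) the bags cover all of {0, 1, 2, 3, 4}; (ii) for each edge, some bag contains both endpoints; (iii) the bags containing any fixed vertex form a subtree. All hold, so the decomposition is valid with width 3 − 1 = 2.

Yes; width 2.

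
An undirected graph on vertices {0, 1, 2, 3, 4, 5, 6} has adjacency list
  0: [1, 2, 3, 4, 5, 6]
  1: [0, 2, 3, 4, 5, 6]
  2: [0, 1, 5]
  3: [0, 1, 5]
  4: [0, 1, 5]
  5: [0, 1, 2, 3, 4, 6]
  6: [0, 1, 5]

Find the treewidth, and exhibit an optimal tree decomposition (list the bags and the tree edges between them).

Every bag has size at most 4, so the width is 4 − 1 = 3 and tw(G) ≤ 3. For the lower bound, the 4 vertices {0, 1, 2, 5} are pairwise adjacent, and any tree decomposition puts a clique entirely inside one bag — forcing width ≥ 3. Therefore the treewidth is 3.

Treewidth 3.
One such decomposition:
Bags: B1 = {0, 1, 5, 6}  B2 = {0, 1, 3, 5}  B3 = {0, 1, 4, 5}  B4 = {0, 1, 2, 5}
Tree: B1–B2, B2–B3, B3–B4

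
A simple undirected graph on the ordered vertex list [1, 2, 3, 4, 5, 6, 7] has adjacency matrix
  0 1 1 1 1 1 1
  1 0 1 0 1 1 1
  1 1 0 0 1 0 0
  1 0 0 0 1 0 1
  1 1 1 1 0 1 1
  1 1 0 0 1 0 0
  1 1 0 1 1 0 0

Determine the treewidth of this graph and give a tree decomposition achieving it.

Each bag holds 4 vertices, so the decomposition has width 3, which upper-bounds the treewidth. For the lower bound, the 4 vertices {1, 2, 3, 5} are pairwise adjacent, and any tree decomposition puts a clique entirely inside one bag — forcing width ≥ 3. Therefore the treewidth is 3.

Treewidth 3.
Bags: B1 = {1, 4, 5, 7}  B2 = {1, 2, 5, 7}  B3 = {1, 2, 5, 6}  B4 = {1, 2, 3, 5}
Tree: B1–B2, B2–B3, B2–B4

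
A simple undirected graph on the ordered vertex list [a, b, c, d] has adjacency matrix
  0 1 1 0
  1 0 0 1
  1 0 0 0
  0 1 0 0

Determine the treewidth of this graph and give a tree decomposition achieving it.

Every bag has size at most 2, so the width is 2 − 1 = 1 and tw(G) ≤ 1. G has an edge, so its treewidth is at least 1. The upper and lower bounds meet at 1, so that is the treewidth.

Treewidth 1.
One optimal decomposition is:
Bags: B1 = {a, b}  B2 = {b, d}  B3 = {a, c}
Tree: B1–B2, B1–B3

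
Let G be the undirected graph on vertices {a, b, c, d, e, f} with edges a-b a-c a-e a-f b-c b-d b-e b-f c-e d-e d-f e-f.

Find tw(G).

3

A width-3 tree decomposition is:
Bags: B1 = {b, d, e, f}  B2 = {a, b, e, f}  B3 = {a, b, c, e}
Tree: B1–B2, B2–B3
The largest bag has 4 vertices, giving width 3; this decomposition certifies tw(G) ≤ 3. On the other hand G contains the 4-clique {a, b, c, e}. A clique must lie in a single bag of any decomposition, so no decomposition can have width below 3. Hence tw(G) = 3 exactly.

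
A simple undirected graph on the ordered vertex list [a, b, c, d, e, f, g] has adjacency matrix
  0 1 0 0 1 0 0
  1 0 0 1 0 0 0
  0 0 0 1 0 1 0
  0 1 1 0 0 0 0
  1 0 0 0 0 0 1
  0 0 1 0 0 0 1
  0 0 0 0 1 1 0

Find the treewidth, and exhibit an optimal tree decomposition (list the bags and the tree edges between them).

Treewidth 2.
Bags: B1 = {a, e, g}  B2 = {a, f, g}  B3 = {a, c, f}  B4 = {a, c, d}  B5 = {a, b, d}
Tree: B1–B2, B2–B3, B3–B4, B4–B5

Each bag holds 3 vertices, so the decomposition has width 2, which upper-bounds the treewidth. The edges a–e–g–f–c–d–b–a form a cycle, so G is not a tree and its treewidth is at least 2. Therefore the treewidth is 2.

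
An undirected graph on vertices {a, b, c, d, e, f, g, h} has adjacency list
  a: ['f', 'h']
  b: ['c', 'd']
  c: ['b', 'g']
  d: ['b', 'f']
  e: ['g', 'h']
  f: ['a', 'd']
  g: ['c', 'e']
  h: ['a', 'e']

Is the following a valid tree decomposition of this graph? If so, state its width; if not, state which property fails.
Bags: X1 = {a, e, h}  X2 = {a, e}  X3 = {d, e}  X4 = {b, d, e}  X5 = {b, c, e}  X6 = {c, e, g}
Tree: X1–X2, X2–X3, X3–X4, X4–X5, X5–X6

A tree decomposition must satisfy three properties: every vertex lies in some bag; for every edge, both endpoints lie together in some bag; and for every vertex, the bags containing it form a connected subtree. Here vertex f appears in no bag, so the decomposition is invalid.

No — vertex f appears in no bag.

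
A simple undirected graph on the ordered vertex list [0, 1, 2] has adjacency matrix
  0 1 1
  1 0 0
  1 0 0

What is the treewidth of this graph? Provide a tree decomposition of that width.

The largest bag has 2 vertices, giving width 1; this decomposition certifies tw(G) ≤ 1. Any graph with an edge has treewidth ≥ 1, and G has the edge 0–2. Hence tw(G) = 1 exactly.

Treewidth 1.
One such decomposition:
Bags: B1 = {0, 2}  B2 = {0, 1}
Tree: B1–B2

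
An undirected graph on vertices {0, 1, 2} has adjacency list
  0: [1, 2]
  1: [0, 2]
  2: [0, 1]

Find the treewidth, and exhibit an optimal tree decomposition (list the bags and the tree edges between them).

A single bag containing all 3 vertices is trivially a valid decomposition of width 2. Conversely, {0, 1, 2} is a clique of size 3, and the vertices of any clique must share a bag in every tree decomposition; so some bag has ≥ 3 vertices and tw(G) ≥ 2. Combining the bounds, tw(G) = 2.

Treewidth 2.
Bags: B1 = {0, 1, 2}
Tree: (single bag)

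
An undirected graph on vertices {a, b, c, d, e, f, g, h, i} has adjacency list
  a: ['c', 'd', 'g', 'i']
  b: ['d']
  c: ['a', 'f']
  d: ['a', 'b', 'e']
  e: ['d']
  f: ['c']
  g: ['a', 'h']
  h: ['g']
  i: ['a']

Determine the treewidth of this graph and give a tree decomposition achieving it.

Treewidth 1.
One optimal decomposition is:
Bags: B1 = {d, e}  B2 = {b, d}  B3 = {a, d}  B4 = {a, i}  B5 = {a, c}  B6 = {a, g}  B7 = {g, h}  B8 = {c, f}
Tree: B1–B2, B1–B3, B3–B4, B4–B5, B3–B6, B6–B7, B5–B8

Every bag has size at most 2, so the width is 2 − 1 = 1 and tw(G) ≤ 1. G has an edge, so its treewidth is at least 1. Hence tw(G) = 1 exactly.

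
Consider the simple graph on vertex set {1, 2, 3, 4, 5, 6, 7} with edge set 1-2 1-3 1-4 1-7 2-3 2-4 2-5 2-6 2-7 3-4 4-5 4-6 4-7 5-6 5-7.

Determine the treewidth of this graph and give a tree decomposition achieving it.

Each bag holds 4 vertices, so the decomposition has width 3, which upper-bounds the treewidth. On the other hand G contains the 4-clique {1, 2, 3, 4}. A clique must lie in a single bag of any decomposition, so no decomposition can have width below 3. Combining the bounds, tw(G) = 3.

Treewidth 3.
One optimal decomposition is:
Bags: B1 = {2, 4, 5, 6}  B2 = {2, 4, 5, 7}  B3 = {1, 2, 4, 7}  B4 = {1, 2, 3, 4}
Tree: B1–B2, B2–B3, B3–B4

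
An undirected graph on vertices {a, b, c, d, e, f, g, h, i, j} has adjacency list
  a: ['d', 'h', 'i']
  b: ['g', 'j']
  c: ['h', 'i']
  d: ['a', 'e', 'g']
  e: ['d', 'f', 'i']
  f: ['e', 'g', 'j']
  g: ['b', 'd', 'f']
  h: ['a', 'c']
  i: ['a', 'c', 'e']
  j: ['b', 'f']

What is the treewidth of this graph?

A width-2 tree decomposition is:
Bags: B1 = {c, h, i}  B2 = {a, h, i}  B3 = {a, e, i}  B4 = {a, d, e}  B5 = {d, e, f}  B6 = {d, f, g}  B7 = {f, g, j}  B8 = {b, g, j}
Tree: B1–B2, B2–B3, B3–B4, B4–B5, B5–B6, B6–B7, B7–B8
Each bag holds 3 vertices, so the decomposition has width 2, which upper-bounds the treewidth. Since c–h–a–i–c is a cycle in G, G is not acyclic. Forests are exactly the graphs of treewidth ≤ 1, so tw(G) ≥ 2. The upper and lower bounds meet at 2, so that is the treewidth.

2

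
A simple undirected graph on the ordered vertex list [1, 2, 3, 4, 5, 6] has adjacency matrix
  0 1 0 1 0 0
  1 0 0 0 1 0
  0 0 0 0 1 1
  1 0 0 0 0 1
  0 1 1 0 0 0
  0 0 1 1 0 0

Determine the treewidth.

A width-2 tree decomposition is:
Bags: B1 = {1, 2, 4}  B2 = {2, 4, 5}  B3 = {3, 4, 5}  B4 = {3, 4, 6}
Tree: B1–B2, B2–B3, B3–B4
Each bag holds 3 vertices, so the decomposition has width 2, which upper-bounds the treewidth. Since 4–1–2–5–3–6–4 is a cycle in G, G is not acyclic. Forests are exactly the graphs of treewidth ≤ 1, so tw(G) ≥ 2. Combining the bounds, tw(G) = 2.

2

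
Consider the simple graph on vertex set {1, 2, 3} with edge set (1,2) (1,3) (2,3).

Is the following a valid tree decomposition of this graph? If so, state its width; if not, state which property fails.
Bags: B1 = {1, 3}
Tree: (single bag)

No — vertex 2 appears in no bag.

A tree decomposition must satisfy three properties: every vertex lies in some bag; for every edge, both endpoints lie together in some bag; and for every vertex, the bags containing it form a connected subtree. Here vertex 2 appears in no bag, so the decomposition is invalid.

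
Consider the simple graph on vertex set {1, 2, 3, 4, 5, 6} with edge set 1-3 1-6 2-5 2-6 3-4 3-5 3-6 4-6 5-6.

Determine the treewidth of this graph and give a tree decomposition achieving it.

Treewidth 2.
One such decomposition:
Bags: B1 = {3, 4, 6}  B2 = {3, 5, 6}  B3 = {1, 3, 6}  B4 = {2, 5, 6}
Tree: B1–B2, B1–B3, B2–B4

Each bag holds 3 vertices, so the decomposition has width 2, which upper-bounds the treewidth. For the lower bound, the 3 vertices {2, 5, 6} are pairwise adjacent, and any tree decomposition puts a clique entirely inside one bag — forcing width ≥ 2. Therefore the treewidth is 2.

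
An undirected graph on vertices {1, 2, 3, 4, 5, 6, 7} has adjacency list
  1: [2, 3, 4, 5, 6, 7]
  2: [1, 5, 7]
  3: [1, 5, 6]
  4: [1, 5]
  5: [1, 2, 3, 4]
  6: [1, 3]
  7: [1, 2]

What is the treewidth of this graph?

A width-2 tree decomposition is:
Bags: B1 = {1, 3, 5}  B2 = {1, 3, 6}  B3 = {1, 4, 5}  B4 = {1, 2, 5}  B5 = {1, 2, 7}
Tree: B1–B2, B1–B3, B1–B4, B4–B5
The largest bag has 3 vertices, giving width 2; this decomposition certifies tw(G) ≤ 2. Conversely, {1, 2, 5} is a clique of size 3, and the vertices of any clique must share a bag in every tree decomposition; so some bag has ≥ 3 vertices and tw(G) ≥ 2. The upper and lower bounds meet at 2, so that is the treewidth.

2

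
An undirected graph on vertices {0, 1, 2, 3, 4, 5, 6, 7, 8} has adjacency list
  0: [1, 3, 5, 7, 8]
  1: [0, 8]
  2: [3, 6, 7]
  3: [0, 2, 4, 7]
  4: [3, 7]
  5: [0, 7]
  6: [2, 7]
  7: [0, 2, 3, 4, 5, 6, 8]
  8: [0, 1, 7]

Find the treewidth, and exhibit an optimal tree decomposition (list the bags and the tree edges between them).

The largest bag has 3 vertices, giving width 2; this decomposition certifies tw(G) ≤ 2. On the other hand G contains the 3-clique {0, 1, 8}. A clique must lie in a single bag of any decomposition, so no decomposition can have width below 2. Therefore the treewidth is 2.

Treewidth 2.
One such decomposition:
Bags: B1 = {0, 7, 8}  B2 = {0, 3, 7}  B3 = {2, 3, 7}  B4 = {0, 5, 7}  B5 = {2, 6, 7}  B6 = {3, 4, 7}  B7 = {0, 1, 8}
Tree: B1–B2, B2–B3, B2–B4, B3–B5, B2–B6, B1–B7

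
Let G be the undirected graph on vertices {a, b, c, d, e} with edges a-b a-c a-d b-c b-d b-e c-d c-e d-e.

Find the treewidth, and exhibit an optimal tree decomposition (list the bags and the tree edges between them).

Treewidth 3.
One optimal decomposition is:
Bags: B1 = {a, b, c, d}  B2 = {b, c, d, e}
Tree: B1–B2

The largest bag has 4 vertices, giving width 3; this decomposition certifies tw(G) ≤ 3. For the lower bound, the 4 vertices {b, c, d, e} are pairwise adjacent, and any tree decomposition puts a clique entirely inside one bag — forcing width ≥ 3. The upper and lower bounds meet at 3, so that is the treewidth.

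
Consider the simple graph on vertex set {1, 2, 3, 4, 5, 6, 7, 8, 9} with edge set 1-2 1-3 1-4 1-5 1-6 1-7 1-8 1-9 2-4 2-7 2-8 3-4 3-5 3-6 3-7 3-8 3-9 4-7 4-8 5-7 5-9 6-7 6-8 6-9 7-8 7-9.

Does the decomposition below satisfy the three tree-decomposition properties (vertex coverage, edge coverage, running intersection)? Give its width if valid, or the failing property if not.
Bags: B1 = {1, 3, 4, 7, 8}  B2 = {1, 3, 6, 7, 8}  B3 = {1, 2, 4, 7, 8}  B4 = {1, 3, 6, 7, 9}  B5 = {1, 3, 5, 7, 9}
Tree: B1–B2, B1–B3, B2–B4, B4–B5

Every vertex of G appears in some bag (union = {1, 2, 3, 4, 5, 6, 7, 8, 9}); every edge is covered by a bag; and for each vertex v the set of bags containing v is connected in the bag tree. The decomposition is therefore valid. The largest bag has 5 vertices, so the width is 4.

Yes; width 4.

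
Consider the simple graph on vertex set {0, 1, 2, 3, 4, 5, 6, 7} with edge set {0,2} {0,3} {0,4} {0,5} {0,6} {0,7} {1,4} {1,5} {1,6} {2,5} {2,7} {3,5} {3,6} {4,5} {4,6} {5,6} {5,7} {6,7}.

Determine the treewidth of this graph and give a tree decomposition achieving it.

Treewidth 3.
One optimal decomposition is:
Bags: B1 = {0, 4, 5, 6}  B2 = {0, 3, 5, 6}  B3 = {1, 4, 5, 6}  B4 = {0, 5, 6, 7}  B5 = {0, 2, 5, 7}
Tree: B1–B2, B1–B3, B2–B4, B4–B5

The largest bag has 4 vertices, giving width 3; this decomposition certifies tw(G) ≤ 3. Conversely, {0, 2, 5, 7} is a clique of size 4, and the vertices of any clique must share a bag in every tree decomposition; so some bag has ≥ 4 vertices and tw(G) ≥ 3. Therefore the treewidth is 3.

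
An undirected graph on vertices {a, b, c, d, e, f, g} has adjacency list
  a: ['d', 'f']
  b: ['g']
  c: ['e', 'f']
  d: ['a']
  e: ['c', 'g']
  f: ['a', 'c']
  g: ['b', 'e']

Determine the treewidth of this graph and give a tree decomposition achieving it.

Every bag has size at most 2, so the width is 2 − 1 = 1 and tw(G) ≤ 1. Any graph with an edge has treewidth ≥ 1, and G has the edge b–g. Combining the bounds, tw(G) = 1.

Treewidth 1.
Bags: B1 = {b, g}  B2 = {e, g}  B3 = {c, e}  B4 = {c, f}  B5 = {a, f}  B6 = {a, d}
Tree: B1–B2, B2–B3, B3–B4, B4–B5, B5–B6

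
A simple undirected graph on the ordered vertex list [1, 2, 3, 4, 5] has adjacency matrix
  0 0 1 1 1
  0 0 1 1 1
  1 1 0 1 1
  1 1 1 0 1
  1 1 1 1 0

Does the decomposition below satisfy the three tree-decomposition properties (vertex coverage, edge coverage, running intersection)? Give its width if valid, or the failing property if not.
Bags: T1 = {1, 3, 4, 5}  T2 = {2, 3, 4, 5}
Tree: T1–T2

Every vertex of G appears in some bag (union = {1, 2, 3, 4, 5}); every edge is covered by a bag; and for each vertex v the set of bags containing v is connected in the bag tree. The decomposition is therefore valid. The largest bag has 4 vertices, so the width is 3.

Yes; width 3.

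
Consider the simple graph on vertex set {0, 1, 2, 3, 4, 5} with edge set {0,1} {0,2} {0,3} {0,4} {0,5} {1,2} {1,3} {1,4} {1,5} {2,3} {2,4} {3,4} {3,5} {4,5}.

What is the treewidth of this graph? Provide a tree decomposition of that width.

Treewidth 4.
One optimal decomposition is:
Bags: B1 = {0, 1, 2, 3, 4}  B2 = {0, 1, 3, 4, 5}
Tree: B1–B2

Each bag holds 5 vertices, so the decomposition has width 4, which upper-bounds the treewidth. On the other hand G contains the 5-clique {0, 1, 2, 3, 4}. A clique must lie in a single bag of any decomposition, so no decomposition can have width below 4. Hence tw(G) = 4 exactly.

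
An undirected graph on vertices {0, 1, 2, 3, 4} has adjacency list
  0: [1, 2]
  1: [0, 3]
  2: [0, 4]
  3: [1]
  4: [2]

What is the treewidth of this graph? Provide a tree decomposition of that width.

Treewidth 1.
Bags: B1 = {2, 4}  B2 = {0, 2}  B3 = {0, 1}  B4 = {1, 3}
Tree: B1–B2, B2–B3, B3–B4

Every bag has size at most 2, so the width is 2 − 1 = 1 and tw(G) ≤ 1. Any graph with an edge has treewidth ≥ 1, and G has the edge 4–2. Therefore the treewidth is 1.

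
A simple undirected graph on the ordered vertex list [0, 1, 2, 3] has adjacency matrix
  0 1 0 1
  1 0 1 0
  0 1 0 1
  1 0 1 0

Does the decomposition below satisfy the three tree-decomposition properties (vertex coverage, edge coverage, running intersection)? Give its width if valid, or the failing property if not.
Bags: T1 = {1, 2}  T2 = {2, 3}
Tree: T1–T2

A tree decomposition must satisfy three properties: every vertex lies in some bag; for every edge, both endpoints lie together in some bag; and for every vertex, the bags containing it form a connected subtree. Here vertex 0 appears in no bag, so the decomposition is invalid.

No — vertex 0 appears in no bag.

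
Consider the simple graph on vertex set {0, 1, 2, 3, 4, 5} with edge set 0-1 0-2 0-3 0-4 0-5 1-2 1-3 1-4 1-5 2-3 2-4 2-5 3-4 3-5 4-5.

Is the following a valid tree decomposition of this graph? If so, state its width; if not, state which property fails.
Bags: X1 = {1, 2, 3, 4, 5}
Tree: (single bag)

No — vertex 0 appears in no bag.

A tree decomposition must satisfy three properties: every vertex lies in some bag; for every edge, both endpoints lie together in some bag; and for every vertex, the bags containing it form a connected subtree. Here vertex 0 appears in no bag, so the decomposition is invalid.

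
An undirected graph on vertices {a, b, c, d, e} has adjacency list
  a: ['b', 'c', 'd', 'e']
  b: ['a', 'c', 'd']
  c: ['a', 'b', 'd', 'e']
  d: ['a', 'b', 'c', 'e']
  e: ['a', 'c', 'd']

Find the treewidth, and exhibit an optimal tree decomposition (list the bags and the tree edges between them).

Each bag holds 4 vertices, so the decomposition has width 3, which upper-bounds the treewidth. Conversely, {a, c, d, e} is a clique of size 4, and the vertices of any clique must share a bag in every tree decomposition; so some bag has ≥ 4 vertices and tw(G) ≥ 3. Combining the bounds, tw(G) = 3.

Treewidth 3.
One optimal decomposition is:
Bags: B1 = {a, b, c, d}  B2 = {a, c, d, e}
Tree: B1–B2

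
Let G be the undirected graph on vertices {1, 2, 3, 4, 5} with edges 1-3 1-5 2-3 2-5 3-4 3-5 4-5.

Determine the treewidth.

A width-2 tree decomposition is:
Bags: B1 = {1, 3, 5}  B2 = {2, 3, 5}  B3 = {3, 4, 5}
Tree: B1–B2, B2–B3
Each bag holds 3 vertices, so the decomposition has width 2, which upper-bounds the treewidth. For the lower bound, the 3 vertices {1, 3, 5} are pairwise adjacent, and any tree decomposition puts a clique entirely inside one bag — forcing width ≥ 2. Hence tw(G) = 2 exactly.

2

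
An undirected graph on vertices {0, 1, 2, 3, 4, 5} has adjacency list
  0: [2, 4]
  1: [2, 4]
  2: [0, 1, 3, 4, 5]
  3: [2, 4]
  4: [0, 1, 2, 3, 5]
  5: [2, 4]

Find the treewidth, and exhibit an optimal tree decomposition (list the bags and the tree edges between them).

Every bag has size at most 3, so the width is 3 − 1 = 2 and tw(G) ≤ 2. On the other hand G contains the 3-clique {0, 2, 4}. A clique must lie in a single bag of any decomposition, so no decomposition can have width below 2. Therefore the treewidth is 2.

Treewidth 2.
One optimal decomposition is:
Bags: B1 = {2, 3, 4}  B2 = {1, 2, 4}  B3 = {2, 4, 5}  B4 = {0, 2, 4}
Tree: B1–B2, B2–B3, B2–B4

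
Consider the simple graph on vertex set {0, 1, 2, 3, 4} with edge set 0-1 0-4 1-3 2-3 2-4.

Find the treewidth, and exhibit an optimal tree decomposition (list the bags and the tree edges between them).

Treewidth 2.
One optimal decomposition is:
Bags: B1 = {1, 2, 3}  B2 = {0, 1, 2}  B3 = {0, 2, 4}
Tree: B1–B2, B2–B3

Each bag holds 3 vertices, so the decomposition has width 2, which upper-bounds the treewidth. For the lower bound, G contains the cycle 2–3–1–0–4–2, so G is not a forest; only forests have treewidth ≤ 1, hence tw(G) ≥ 2. The upper and lower bounds meet at 2, so that is the treewidth.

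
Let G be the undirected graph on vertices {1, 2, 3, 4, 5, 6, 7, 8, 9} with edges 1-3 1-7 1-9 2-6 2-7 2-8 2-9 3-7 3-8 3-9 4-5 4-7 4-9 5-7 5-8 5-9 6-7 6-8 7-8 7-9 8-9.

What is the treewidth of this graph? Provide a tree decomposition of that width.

Treewidth 3.
Bags: B1 = {2, 7, 8, 9}  B2 = {3, 7, 8, 9}  B3 = {2, 6, 7, 8}  B4 = {1, 3, 7, 9}  B5 = {5, 7, 8, 9}  B6 = {4, 5, 7, 9}
Tree: B1–B2, B1–B3, B2–B4, B2–B5, B5–B6

Each bag holds 4 vertices, so the decomposition has width 3, which upper-bounds the treewidth. On the other hand G contains the 4-clique {2, 7, 8, 9}. A clique must lie in a single bag of any decomposition, so no decomposition can have width below 3. Combining the bounds, tw(G) = 3.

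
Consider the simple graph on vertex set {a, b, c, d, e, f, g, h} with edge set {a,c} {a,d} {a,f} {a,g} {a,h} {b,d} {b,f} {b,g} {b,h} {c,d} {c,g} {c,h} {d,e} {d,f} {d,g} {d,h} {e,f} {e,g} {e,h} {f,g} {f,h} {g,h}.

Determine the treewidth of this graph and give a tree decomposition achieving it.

Each bag holds 5 vertices, so the decomposition has width 4, which upper-bounds the treewidth. On the other hand G contains the 5-clique {a, c, d, g, h}. A clique must lie in a single bag of any decomposition, so no decomposition can have width below 4. Therefore the treewidth is 4.

Treewidth 4.
Bags: B1 = {a, d, f, g, h}  B2 = {b, d, f, g, h}  B3 = {d, e, f, g, h}  B4 = {a, c, d, g, h}
Tree: B1–B2, B1–B3, B1–B4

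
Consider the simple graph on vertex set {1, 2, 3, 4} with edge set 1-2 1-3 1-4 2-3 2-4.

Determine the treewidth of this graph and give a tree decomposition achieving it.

Treewidth 2.
Bags: B1 = {1, 2, 4}  B2 = {1, 2, 3}
Tree: B1–B2

Every bag has size at most 3, so the width is 3 − 1 = 2 and tw(G) ≤ 2. On the other hand G contains the 3-clique {1, 2, 3}. A clique must lie in a single bag of any decomposition, so no decomposition can have width below 2. Hence tw(G) = 2 exactly.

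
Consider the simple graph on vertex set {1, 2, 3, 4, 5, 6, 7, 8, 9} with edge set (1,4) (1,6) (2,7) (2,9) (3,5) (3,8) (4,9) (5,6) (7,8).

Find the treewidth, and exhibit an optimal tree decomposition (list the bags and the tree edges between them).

The largest bag has 3 vertices, giving width 2; this decomposition certifies tw(G) ≤ 2. Since 6–5–3–8–7–2–9–4–1–6 is a cycle in G, G is not acyclic. Forests are exactly the graphs of treewidth ≤ 1, so tw(G) ≥ 2. Therefore the treewidth is 2.

Treewidth 2.
One optimal decomposition is:
Bags: B1 = {3, 5, 6}  B2 = {3, 6, 8}  B3 = {6, 7, 8}  B4 = {2, 6, 7}  B5 = {2, 6, 9}  B6 = {4, 6, 9}  B7 = {1, 4, 6}
Tree: B1–B2, B2–B3, B3–B4, B4–B5, B5–B6, B6–B7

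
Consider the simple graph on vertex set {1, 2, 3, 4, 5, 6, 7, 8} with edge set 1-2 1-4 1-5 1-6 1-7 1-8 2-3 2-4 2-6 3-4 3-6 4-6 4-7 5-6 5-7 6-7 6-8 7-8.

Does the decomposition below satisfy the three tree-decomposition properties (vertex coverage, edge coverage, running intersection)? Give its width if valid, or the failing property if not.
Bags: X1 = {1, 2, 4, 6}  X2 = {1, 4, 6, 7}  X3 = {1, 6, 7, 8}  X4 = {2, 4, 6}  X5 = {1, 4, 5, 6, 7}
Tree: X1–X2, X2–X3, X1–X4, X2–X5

No — vertex 3 appears in no bag.

A tree decomposition must satisfy three properties: every vertex lies in some bag; for every edge, both endpoints lie together in some bag; and for every vertex, the bags containing it form a connected subtree. Here vertex 3 appears in no bag, so the decomposition is invalid.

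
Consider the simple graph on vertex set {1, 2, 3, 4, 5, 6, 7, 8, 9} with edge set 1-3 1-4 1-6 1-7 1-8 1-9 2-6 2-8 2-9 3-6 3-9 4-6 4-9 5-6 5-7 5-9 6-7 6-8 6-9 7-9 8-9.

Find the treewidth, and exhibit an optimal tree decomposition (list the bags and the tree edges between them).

The largest bag has 4 vertices, giving width 3; this decomposition certifies tw(G) ≤ 3. On the other hand G contains the 4-clique {1, 6, 8, 9}. A clique must lie in a single bag of any decomposition, so no decomposition can have width below 3. Combining the bounds, tw(G) = 3.

Treewidth 3.
One optimal decomposition is:
Bags: B1 = {1, 6, 7, 9}  B2 = {1, 3, 6, 9}  B3 = {1, 4, 6, 9}  B4 = {5, 6, 7, 9}  B5 = {1, 6, 8, 9}  B6 = {2, 6, 8, 9}
Tree: B1–B2, B2–B3, B1–B4, B3–B5, B5–B6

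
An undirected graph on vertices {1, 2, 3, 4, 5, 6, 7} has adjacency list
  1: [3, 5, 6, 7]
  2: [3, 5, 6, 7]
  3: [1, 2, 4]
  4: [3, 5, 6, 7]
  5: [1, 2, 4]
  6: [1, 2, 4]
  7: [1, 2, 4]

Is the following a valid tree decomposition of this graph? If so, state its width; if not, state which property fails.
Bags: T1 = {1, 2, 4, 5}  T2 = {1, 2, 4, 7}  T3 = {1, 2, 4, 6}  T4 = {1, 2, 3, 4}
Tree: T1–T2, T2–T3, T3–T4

Yes; width 3.

Checking the three conditions: (i) the bags cover all of {1, 2, 3, 4, 5, 6, 7}; (ii) for each edge, some bag contains both endpoints; (iii) the bags containing any fixed vertex form a subtree. All hold, so the decomposition is valid with width 4 − 1 = 3.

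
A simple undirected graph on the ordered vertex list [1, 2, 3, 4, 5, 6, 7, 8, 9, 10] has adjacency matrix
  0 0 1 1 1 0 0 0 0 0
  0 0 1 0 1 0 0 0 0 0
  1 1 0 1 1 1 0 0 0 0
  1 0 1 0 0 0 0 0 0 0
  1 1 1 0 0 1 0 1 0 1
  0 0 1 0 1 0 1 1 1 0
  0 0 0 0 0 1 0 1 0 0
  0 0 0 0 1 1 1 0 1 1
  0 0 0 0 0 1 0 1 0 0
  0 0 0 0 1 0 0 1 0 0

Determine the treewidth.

A width-2 tree decomposition is:
Bags: B1 = {5, 8, 10}  B2 = {5, 6, 8}  B3 = {3, 5, 6}  B4 = {1, 3, 5}  B5 = {6, 8, 9}  B6 = {6, 7, 8}  B7 = {1, 3, 4}  B8 = {2, 3, 5}
Tree: B1–B2, B2–B3, B3–B4, B2–B5, B5–B6, B4–B7, B4–B8
The largest bag has 3 vertices, giving width 2; this decomposition certifies tw(G) ≤ 2. Conversely, {6, 8, 9} is a clique of size 3, and the vertices of any clique must share a bag in every tree decomposition; so some bag has ≥ 3 vertices and tw(G) ≥ 2. Therefore the treewidth is 2.

2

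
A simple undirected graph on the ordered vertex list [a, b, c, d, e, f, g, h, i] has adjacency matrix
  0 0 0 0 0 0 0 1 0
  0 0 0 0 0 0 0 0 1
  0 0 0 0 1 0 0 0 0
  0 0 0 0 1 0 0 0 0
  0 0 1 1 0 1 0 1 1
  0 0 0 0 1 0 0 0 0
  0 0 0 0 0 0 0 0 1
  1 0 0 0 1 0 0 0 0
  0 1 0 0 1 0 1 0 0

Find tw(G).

A width-1 tree decomposition is:
Bags: B1 = {c, e}  B2 = {e, i}  B3 = {g, i}  B4 = {e, h}  B5 = {e, f}  B6 = {b, i}  B7 = {a, h}  B8 = {d, e}
Tree: B1–B2, B2–B3, B2–B4, B1–B5, B2–B6, B4–B7, B2–B8
Every bag has size at most 2, so the width is 2 − 1 = 1 and tw(G) ≤ 1. G has an edge, so its treewidth is at least 1. The upper and lower bounds meet at 1, so that is the treewidth.

1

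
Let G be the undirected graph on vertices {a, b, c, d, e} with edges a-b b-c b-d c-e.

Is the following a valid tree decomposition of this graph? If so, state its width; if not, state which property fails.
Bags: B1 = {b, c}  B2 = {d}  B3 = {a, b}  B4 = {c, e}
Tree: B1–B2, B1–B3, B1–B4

No — edge (b,d) lies in no bag.

A tree decomposition must satisfy three properties: every vertex lies in some bag; for every edge, both endpoints lie together in some bag; and for every vertex, the bags containing it form a connected subtree. Here edge (b,d) lies in no bag, so the decomposition is invalid.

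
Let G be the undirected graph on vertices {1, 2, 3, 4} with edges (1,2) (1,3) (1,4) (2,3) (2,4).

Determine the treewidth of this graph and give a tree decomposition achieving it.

The largest bag has 3 vertices, giving width 2; this decomposition certifies tw(G) ≤ 2. For the lower bound, the 3 vertices {1, 2, 3} are pairwise adjacent, and any tree decomposition puts a clique entirely inside one bag — forcing width ≥ 2. Therefore the treewidth is 2.

Treewidth 2.
One optimal decomposition is:
Bags: B1 = {1, 2, 4}  B2 = {1, 2, 3}
Tree: B1–B2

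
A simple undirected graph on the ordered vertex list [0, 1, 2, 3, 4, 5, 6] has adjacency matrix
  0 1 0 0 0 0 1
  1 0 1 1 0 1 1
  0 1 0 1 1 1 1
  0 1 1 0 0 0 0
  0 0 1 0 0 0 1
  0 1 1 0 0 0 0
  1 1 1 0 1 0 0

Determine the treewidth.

A width-2 tree decomposition is:
Bags: B1 = {1, 2, 3}  B2 = {1, 2, 6}  B3 = {0, 1, 6}  B4 = {1, 2, 5}  B5 = {2, 4, 6}
Tree: B1–B2, B2–B3, B1–B4, B2–B5
Every bag has size at most 3, so the width is 3 − 1 = 2 and tw(G) ≤ 2. Conversely, {0, 1, 6} is a clique of size 3, and the vertices of any clique must share a bag in every tree decomposition; so some bag has ≥ 3 vertices and tw(G) ≥ 2. Hence tw(G) = 2 exactly.

2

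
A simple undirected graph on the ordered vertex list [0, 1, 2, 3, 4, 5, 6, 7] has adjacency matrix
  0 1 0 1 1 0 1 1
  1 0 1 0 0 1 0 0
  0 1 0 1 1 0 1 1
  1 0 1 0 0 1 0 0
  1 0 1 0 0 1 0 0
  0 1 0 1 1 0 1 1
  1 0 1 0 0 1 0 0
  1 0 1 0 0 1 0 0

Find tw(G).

A width-3 tree decomposition is:
Bags: B1 = {0, 2, 4, 5}  B2 = {0, 1, 2, 5}  B3 = {0, 2, 5, 6}  B4 = {0, 2, 5, 7}  B5 = {0, 2, 3, 5}
Tree: B1–B2, B2–B3, B3–B4, B4–B5
Each bag holds 4 vertices, so the decomposition has width 3, which upper-bounds the treewidth. For the lower bound: the 4 vertex sets {0,4}, {1,2}, {5}, {6} are disjoint, each induces a connected subgraph, and every pair is joined by at least one edge of G. Contracting each set to a single vertex therefore yields K_{4} as a minor, and since treewidth is minor-monotone, tw(G) ≥ tw(K_{4}) = 3. Hence tw(G) = 3 exactly.

3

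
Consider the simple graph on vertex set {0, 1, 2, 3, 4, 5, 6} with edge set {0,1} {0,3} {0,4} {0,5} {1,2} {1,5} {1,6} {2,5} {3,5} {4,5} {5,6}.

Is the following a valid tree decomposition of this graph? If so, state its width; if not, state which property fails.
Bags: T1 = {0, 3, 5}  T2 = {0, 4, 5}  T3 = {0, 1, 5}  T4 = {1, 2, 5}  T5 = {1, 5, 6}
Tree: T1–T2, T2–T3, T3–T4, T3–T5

Checking the three conditions: (i) the bags cover all of {0, 1, 2, 3, 4, 5, 6}; (ii) for each edge, some bag contains both endpoints; (iii) the bags containing any fixed vertex form a subtree. All hold, so the decomposition is valid with width 3 − 1 = 2.

Yes; width 2.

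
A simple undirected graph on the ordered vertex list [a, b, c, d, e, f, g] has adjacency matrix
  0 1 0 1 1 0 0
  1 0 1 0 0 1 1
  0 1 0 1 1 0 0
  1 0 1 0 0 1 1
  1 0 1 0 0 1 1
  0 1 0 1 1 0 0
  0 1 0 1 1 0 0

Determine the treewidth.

3

A width-3 tree decomposition is:
Bags: B1 = {a, b, d, e}  B2 = {b, d, e, g}  B3 = {b, d, e, f}  B4 = {b, c, d, e}
Tree: B1–B2, B2–B3, B3–B4
Each bag holds 4 vertices, so the decomposition has width 3, which upper-bounds the treewidth. For the lower bound: the 4 vertex sets {a,e}, {b,g}, {d}, {f} are disjoint, each induces a connected subgraph, and every pair is joined by at least one edge of G. Contracting each set to a single vertex therefore yields K_{4} as a minor, and since treewidth is minor-monotone, tw(G) ≥ tw(K_{4}) = 3. Combining the bounds, tw(G) = 3.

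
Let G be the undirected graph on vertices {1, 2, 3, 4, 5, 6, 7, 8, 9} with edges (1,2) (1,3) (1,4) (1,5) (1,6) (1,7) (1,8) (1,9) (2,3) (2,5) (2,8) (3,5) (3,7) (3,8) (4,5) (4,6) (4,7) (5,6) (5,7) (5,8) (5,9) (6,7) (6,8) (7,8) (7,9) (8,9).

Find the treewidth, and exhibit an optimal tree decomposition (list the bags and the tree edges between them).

Treewidth 4.
One optimal decomposition is:
Bags: B1 = {1, 2, 3, 5, 8}  B2 = {1, 3, 5, 7, 8}  B3 = {1, 5, 6, 7, 8}  B4 = {1, 4, 5, 6, 7}  B5 = {1, 5, 7, 8, 9}
Tree: B1–B2, B2–B3, B3–B4, B2–B5

Each bag holds 5 vertices, so the decomposition has width 4, which upper-bounds the treewidth. On the other hand G contains the 5-clique {1, 2, 3, 5, 8}. A clique must lie in a single bag of any decomposition, so no decomposition can have width below 4. Combining the bounds, tw(G) = 4.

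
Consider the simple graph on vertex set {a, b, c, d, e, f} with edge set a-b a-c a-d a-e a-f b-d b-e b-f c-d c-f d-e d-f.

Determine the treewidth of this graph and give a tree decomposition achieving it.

Each bag holds 4 vertices, so the decomposition has width 3, which upper-bounds the treewidth. Conversely, {a, b, d, e} is a clique of size 4, and the vertices of any clique must share a bag in every tree decomposition; so some bag has ≥ 4 vertices and tw(G) ≥ 3. The upper and lower bounds meet at 3, so that is the treewidth.

Treewidth 3.
One such decomposition:
Bags: B1 = {a, b, d, f}  B2 = {a, b, d, e}  B3 = {a, c, d, f}
Tree: B1–B2, B1–B3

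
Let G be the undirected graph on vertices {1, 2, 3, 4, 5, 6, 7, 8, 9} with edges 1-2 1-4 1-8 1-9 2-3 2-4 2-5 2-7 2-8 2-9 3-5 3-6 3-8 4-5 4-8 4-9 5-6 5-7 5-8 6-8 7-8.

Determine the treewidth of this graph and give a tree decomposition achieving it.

Treewidth 3.
One optimal decomposition is:
Bags: B1 = {2, 3, 5, 8}  B2 = {3, 5, 6, 8}  B3 = {2, 4, 5, 8}  B4 = {1, 2, 4, 8}  B5 = {2, 5, 7, 8}  B6 = {1, 2, 4, 9}
Tree: B1–B2, B1–B3, B3–B4, B3–B5, B4–B6

The largest bag has 4 vertices, giving width 3; this decomposition certifies tw(G) ≤ 3. Conversely, {1, 2, 4, 8} is a clique of size 4, and the vertices of any clique must share a bag in every tree decomposition; so some bag has ≥ 4 vertices and tw(G) ≥ 3. The upper and lower bounds meet at 3, so that is the treewidth.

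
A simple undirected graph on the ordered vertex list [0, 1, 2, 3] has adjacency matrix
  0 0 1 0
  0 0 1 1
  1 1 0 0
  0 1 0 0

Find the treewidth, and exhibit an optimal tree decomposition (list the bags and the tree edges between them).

The largest bag has 2 vertices, giving width 1; this decomposition certifies tw(G) ≤ 1. G has an edge, so its treewidth is at least 1. Therefore the treewidth is 1.

Treewidth 1.
One optimal decomposition is:
Bags: B1 = {1, 3}  B2 = {1, 2}  B3 = {0, 2}
Tree: B1–B2, B2–B3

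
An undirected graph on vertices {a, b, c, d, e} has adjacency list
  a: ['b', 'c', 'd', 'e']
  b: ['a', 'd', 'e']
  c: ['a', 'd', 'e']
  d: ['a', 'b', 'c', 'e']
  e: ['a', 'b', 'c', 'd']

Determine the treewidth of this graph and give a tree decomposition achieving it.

Every bag has size at most 4, so the width is 4 − 1 = 3 and tw(G) ≤ 3. For the lower bound, the 4 vertices {a, c, d, e} are pairwise adjacent, and any tree decomposition puts a clique entirely inside one bag — forcing width ≥ 3. Therefore the treewidth is 3.

Treewidth 3.
Bags: B1 = {a, b, d, e}  B2 = {a, c, d, e}
Tree: B1–B2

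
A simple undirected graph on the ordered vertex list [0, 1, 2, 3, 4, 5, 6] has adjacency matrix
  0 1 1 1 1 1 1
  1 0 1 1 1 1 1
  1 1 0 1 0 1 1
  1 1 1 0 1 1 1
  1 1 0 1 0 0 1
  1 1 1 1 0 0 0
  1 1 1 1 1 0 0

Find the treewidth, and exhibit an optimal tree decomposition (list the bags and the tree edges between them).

Every bag has size at most 5, so the width is 5 − 1 = 4 and tw(G) ≤ 4. Conversely, {0, 1, 2, 3, 5} is a clique of size 5, and the vertices of any clique must share a bag in every tree decomposition; so some bag has ≥ 5 vertices and tw(G) ≥ 4. Hence tw(G) = 4 exactly.

Treewidth 4.
One such decomposition:
Bags: B1 = {0, 1, 3, 4, 6}  B2 = {0, 1, 2, 3, 6}  B3 = {0, 1, 2, 3, 5}
Tree: B1–B2, B2–B3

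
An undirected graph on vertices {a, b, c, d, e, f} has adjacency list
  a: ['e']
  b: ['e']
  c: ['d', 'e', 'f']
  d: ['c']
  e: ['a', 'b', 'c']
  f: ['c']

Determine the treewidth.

1

A width-1 tree decomposition is:
Bags: B1 = {a, e}  B2 = {c, e}  B3 = {b, e}  B4 = {c, d}  B5 = {c, f}
Tree: B1–B2, B1–B3, B2–B4, B2–B5
The largest bag has 2 vertices, giving width 1; this decomposition certifies tw(G) ≤ 1. Since G has at least one edge (e.g. e–a), it is not an edgeless graph, so tw(G) ≥ 1. Combining the bounds, tw(G) = 1.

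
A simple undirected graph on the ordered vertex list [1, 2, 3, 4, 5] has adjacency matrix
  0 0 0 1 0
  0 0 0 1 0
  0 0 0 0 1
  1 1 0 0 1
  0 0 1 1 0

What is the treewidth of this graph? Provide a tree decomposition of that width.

Treewidth 1.
One such decomposition:
Bags: B1 = {4, 5}  B2 = {1, 4}  B3 = {2, 4}  B4 = {3, 5}
Tree: B1–B2, B2–B3, B1–B4

The largest bag has 2 vertices, giving width 1; this decomposition certifies tw(G) ≤ 1. Any graph with an edge has treewidth ≥ 1, and G has the edge 4–5. Combining the bounds, tw(G) = 1.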